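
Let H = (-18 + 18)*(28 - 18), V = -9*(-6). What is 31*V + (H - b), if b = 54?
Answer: 1620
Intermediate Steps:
V = 54
H = 0 (H = 0*10 = 0)
31*V + (H - b) = 31*54 + (0 - 1*54) = 1674 + (0 - 54) = 1674 - 54 = 1620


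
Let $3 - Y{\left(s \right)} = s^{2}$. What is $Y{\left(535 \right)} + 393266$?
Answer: $107044$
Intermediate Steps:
$Y{\left(s \right)} = 3 - s^{2}$
$Y{\left(535 \right)} + 393266 = \left(3 - 535^{2}\right) + 393266 = \left(3 - 286225\right) + 393266 = -286222 + 393266 = 107044$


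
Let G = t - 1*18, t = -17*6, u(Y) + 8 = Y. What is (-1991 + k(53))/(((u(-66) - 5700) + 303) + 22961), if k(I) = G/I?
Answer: -105643/926970 ≈ -0.11397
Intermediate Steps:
u(Y) = -8 + Y
t = -102
G = -120 (G = -102 - 1*18 = -102 - 18 = -120)
k(I) = -120/I
(-1991 + k(53))/(((u(-66) - 5700) + 303) + 22961) = (-1991 - 120/53)/((((-8 - 66) - 5700) + 303) + 22961) = (-1991 - 120*1/53)/(((-74 - 5700) + 303) + 22961) = (-1991 - 120/53)/((-5774 + 303) + 22961) = -105643/(53*(-5471 + 22961)) = -105643/53/17490 = -105643/53*1/17490 = -105643/926970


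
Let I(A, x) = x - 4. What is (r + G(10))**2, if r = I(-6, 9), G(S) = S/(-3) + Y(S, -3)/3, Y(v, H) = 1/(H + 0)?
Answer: 196/81 ≈ 2.4198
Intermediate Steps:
Y(v, H) = 1/H
G(S) = -1/9 - S/3 (G(S) = S/(-3) + 1/(-3*3) = S*(-1/3) - 1/3*1/3 = -S/3 - 1/9 = -1/9 - S/3)
I(A, x) = -4 + x
r = 5 (r = -4 + 9 = 5)
(r + G(10))**2 = (5 + (-1/9 - 1/3*10))**2 = (5 + (-1/9 - 10/3))**2 = (5 - 31/9)**2 = (14/9)**2 = 196/81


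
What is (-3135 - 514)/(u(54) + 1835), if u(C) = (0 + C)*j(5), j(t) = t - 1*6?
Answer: -3649/1781 ≈ -2.0488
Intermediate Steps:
j(t) = -6 + t (j(t) = t - 6 = -6 + t)
u(C) = -C (u(C) = (0 + C)*(-6 + 5) = C*(-1) = -C)
(-3135 - 514)/(u(54) + 1835) = (-3135 - 514)/(-1*54 + 1835) = -3649/(-54 + 1835) = -3649/1781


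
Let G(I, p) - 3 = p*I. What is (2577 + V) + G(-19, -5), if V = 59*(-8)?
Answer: 2203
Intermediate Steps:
G(I, p) = 3 + I*p (G(I, p) = 3 + p*I = 3 + I*p)
V = -472
(2577 + V) + G(-19, -5) = (2577 - 472) + (3 - 19*(-5)) = 2105 + (3 + 95) = 2105 + 98 = 2203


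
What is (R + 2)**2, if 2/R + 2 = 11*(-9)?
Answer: 40000/10201 ≈ 3.9212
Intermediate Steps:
R = -2/101 (R = 2/(-2 + 11*(-9)) = 2/(-2 - 99) = 2/(-101) = 2*(-1/101) = -2/101 ≈ -0.019802)
(R + 2)**2 = (-2/101 + 2)**2 = (200/101)**2 = 40000/10201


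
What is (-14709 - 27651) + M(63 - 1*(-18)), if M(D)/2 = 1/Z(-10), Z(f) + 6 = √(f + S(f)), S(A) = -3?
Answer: -2075652/49 - 2*I*√13/49 ≈ -42360.0 - 0.14717*I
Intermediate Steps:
Z(f) = -6 + √(-3 + f) (Z(f) = -6 + √(f - 3) = -6 + √(-3 + f))
M(D) = 2/(-6 + I*√13) (M(D) = 2/(-6 + √(-3 - 10)) = 2/(-6 + √(-13)) = 2/(-6 + I*√13))
(-14709 - 27651) + M(63 - 1*(-18)) = (-14709 - 27651) + (-12/49 - 2*I*√13/49) = -42360 + (-12/49 - 2*I*√13/49) = -2075652/49 - 2*I*√13/49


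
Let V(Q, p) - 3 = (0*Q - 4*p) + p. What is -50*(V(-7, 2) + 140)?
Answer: -6850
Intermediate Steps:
V(Q, p) = 3 - 3*p (V(Q, p) = 3 + ((0*Q - 4*p) + p) = 3 + ((0 - 4*p) + p) = 3 + (-4*p + p) = 3 - 3*p)
-50*(V(-7, 2) + 140) = -50*((3 - 3*2) + 140) = -50*((3 - 6) + 140) = -50*(-3 + 140) = -50*137 = -6850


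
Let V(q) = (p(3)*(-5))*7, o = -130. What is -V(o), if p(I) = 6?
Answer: 210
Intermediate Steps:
V(q) = -210 (V(q) = (6*(-5))*7 = -30*7 = -210)
-V(o) = -1*(-210) = 210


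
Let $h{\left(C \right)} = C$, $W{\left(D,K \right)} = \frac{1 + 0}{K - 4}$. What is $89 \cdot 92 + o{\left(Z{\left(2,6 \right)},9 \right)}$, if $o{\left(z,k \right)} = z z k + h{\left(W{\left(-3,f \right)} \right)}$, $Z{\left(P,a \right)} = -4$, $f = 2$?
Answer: $\frac{16663}{2} \approx 8331.5$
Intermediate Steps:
$W{\left(D,K \right)} = \frac{1}{-4 + K}$ ($W{\left(D,K \right)} = 1 \frac{1}{-4 + K} = \frac{1}{-4 + K}$)
$o{\left(z,k \right)} = - \frac{1}{2} + k z^{2}$ ($o{\left(z,k \right)} = z z k + \frac{1}{-4 + 2} = z^{2} k + \frac{1}{-2} = k z^{2} - \frac{1}{2} = - \frac{1}{2} + k z^{2}$)
$89 \cdot 92 + o{\left(Z{\left(2,6 \right)},9 \right)} = 89 \cdot 92 - \left(\frac{1}{2} - 9 \left(-4\right)^{2}\right) = 8188 + \left(- \frac{1}{2} + 9 \cdot 16\right) = 8188 + \left(- \frac{1}{2} + 144\right) = 8188 + \frac{287}{2} = \frac{16663}{2}$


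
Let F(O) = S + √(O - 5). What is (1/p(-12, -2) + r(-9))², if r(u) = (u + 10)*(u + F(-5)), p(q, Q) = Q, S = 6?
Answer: 9/4 - 7*I*√10 ≈ 2.25 - 22.136*I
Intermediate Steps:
F(O) = 6 + √(-5 + O) (F(O) = 6 + √(O - 5) = 6 + √(-5 + O))
r(u) = (10 + u)*(6 + u + I*√10) (r(u) = (u + 10)*(u + (6 + √(-5 - 5))) = (10 + u)*(u + (6 + √(-10))) = (10 + u)*(u + (6 + I*√10)) = (10 + u)*(6 + u + I*√10))
(1/p(-12, -2) + r(-9))² = (1/(-2) + (60 + (-9)² + 16*(-9) + 10*I*√10 + I*(-9)*√10))² = (-½ + (60 + 81 - 144 + 10*I*√10 - 9*I*√10))² = (-½ + (-3 + I*√10))² = (-7/2 + I*√10)²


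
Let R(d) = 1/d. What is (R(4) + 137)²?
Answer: 301401/16 ≈ 18838.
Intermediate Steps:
(R(4) + 137)² = (1/4 + 137)² = (¼ + 137)² = (549/4)² = 301401/16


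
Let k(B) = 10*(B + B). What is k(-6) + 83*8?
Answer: 544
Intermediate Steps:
k(B) = 20*B (k(B) = 10*(2*B) = 20*B)
k(-6) + 83*8 = 20*(-6) + 83*8 = -120 + 664 = 544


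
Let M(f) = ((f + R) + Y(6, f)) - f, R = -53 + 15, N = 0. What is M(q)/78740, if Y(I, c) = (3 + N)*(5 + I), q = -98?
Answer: -1/15748 ≈ -6.3500e-5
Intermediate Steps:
Y(I, c) = 15 + 3*I (Y(I, c) = (3 + 0)*(5 + I) = 3*(5 + I) = 15 + 3*I)
R = -38
M(f) = -5 (M(f) = ((f - 38) + (15 + 3*6)) - f = ((-38 + f) + (15 + 18)) - f = ((-38 + f) + 33) - f = (-5 + f) - f = -5)
M(q)/78740 = -5/78740 = -5*1/78740 = -1/15748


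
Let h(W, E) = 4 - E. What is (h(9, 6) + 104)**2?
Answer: 10404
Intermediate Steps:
(h(9, 6) + 104)**2 = ((4 - 1*6) + 104)**2 = ((4 - 6) + 104)**2 = (-2 + 104)**2 = 102**2 = 10404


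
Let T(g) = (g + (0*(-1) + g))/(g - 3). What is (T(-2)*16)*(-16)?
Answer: -1024/5 ≈ -204.80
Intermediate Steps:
T(g) = 2*g/(-3 + g) (T(g) = (g + (0 + g))/(-3 + g) = (g + g)/(-3 + g) = (2*g)/(-3 + g) = 2*g/(-3 + g))
(T(-2)*16)*(-16) = ((2*(-2)/(-3 - 2))*16)*(-16) = ((2*(-2)/(-5))*16)*(-16) = ((2*(-2)*(-⅕))*16)*(-16) = ((⅘)*16)*(-16) = (64/5)*(-16) = -1024/5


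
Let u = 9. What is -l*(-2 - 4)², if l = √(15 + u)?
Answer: -72*√6 ≈ -176.36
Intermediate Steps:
l = 2*√6 (l = √(15 + 9) = √24 = 2*√6 ≈ 4.8990)
-l*(-2 - 4)² = -2*√6*(-2 - 4)² = -2*√6*(-6)² = -2*√6*36 = -72*√6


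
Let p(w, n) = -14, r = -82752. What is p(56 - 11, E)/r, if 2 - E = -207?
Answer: 7/41376 ≈ 0.00016918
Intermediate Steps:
E = 209 (E = 2 - 1*(-207) = 2 + 207 = 209)
p(56 - 11, E)/r = -14/(-82752) = -14*(-1/82752) = 7/41376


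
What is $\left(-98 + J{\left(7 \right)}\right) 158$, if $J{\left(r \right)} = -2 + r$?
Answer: $-14694$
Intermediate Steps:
$\left(-98 + J{\left(7 \right)}\right) 158 = \left(-98 + \left(-2 + 7\right)\right) 158 = \left(-98 + 5\right) 158 = \left(-93\right) 158 = -14694$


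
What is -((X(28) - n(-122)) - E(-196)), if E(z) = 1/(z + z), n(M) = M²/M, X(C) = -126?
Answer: 1567/392 ≈ 3.9974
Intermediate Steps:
n(M) = M
E(z) = 1/(2*z)
-((X(28) - n(-122)) - E(-196)) = -((-126 - 1*(-122)) - 1/(2*(-196))) = -((-126 + 122) - (-1)/(2*196)) = -(-4 - 1*(-1/392)) = -(-4 + 1/392) = -1*(-1567/392) = 1567/392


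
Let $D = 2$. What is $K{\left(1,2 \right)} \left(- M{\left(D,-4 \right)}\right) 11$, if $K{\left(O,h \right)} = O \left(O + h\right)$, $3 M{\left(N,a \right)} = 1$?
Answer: $-11$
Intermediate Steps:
$M{\left(N,a \right)} = \frac{1}{3}$ ($M{\left(N,a \right)} = \frac{1}{3} \cdot 1 = \frac{1}{3}$)
$K{\left(1,2 \right)} \left(- M{\left(D,-4 \right)}\right) 11 = 1 \left(1 + 2\right) \left(\left(-1\right) \frac{1}{3}\right) 11 = 1 \cdot 3 \left(- \frac{1}{3}\right) 11 = 3 \left(- \frac{1}{3}\right) 11 = \left(-1\right) 11 = -11$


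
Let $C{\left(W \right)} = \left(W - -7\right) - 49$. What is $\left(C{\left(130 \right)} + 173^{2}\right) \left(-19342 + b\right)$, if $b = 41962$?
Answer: $678984540$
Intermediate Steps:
$C{\left(W \right)} = -42 + W$ ($C{\left(W \right)} = \left(W + 7\right) - 49 = \left(7 + W\right) - 49 = -42 + W$)
$\left(C{\left(130 \right)} + 173^{2}\right) \left(-19342 + b\right) = \left(\left(-42 + 130\right) + 173^{2}\right) \left(-19342 + 41962\right) = \left(88 + 29929\right) 22620 = 30017 \cdot 22620 = 678984540$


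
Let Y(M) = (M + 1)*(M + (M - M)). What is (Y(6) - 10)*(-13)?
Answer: -416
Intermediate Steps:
Y(M) = M*(1 + M) (Y(M) = (1 + M)*(M + 0) = (1 + M)*M = M*(1 + M))
(Y(6) - 10)*(-13) = (6*(1 + 6) - 10)*(-13) = (6*7 - 10)*(-13) = (42 - 10)*(-13) = 32*(-13) = -416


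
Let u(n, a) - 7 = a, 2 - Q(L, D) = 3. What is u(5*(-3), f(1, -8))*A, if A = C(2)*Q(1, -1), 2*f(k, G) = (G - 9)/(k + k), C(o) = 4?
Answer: -11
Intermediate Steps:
Q(L, D) = -1 (Q(L, D) = 2 - 1*3 = 2 - 3 = -1)
f(k, G) = (-9 + G)/(4*k) (f(k, G) = ((G - 9)/(k + k))/2 = ((-9 + G)/((2*k)))/2 = ((-9 + G)*(1/(2*k)))/2 = ((-9 + G)/(2*k))/2 = (-9 + G)/(4*k))
A = -4 (A = 4*(-1) = -4)
u(n, a) = 7 + a
u(5*(-3), f(1, -8))*A = (7 + (¼)*(-9 - 8)/1)*(-4) = (7 + (¼)*1*(-17))*(-4) = (7 - 17/4)*(-4) = (11/4)*(-4) = -11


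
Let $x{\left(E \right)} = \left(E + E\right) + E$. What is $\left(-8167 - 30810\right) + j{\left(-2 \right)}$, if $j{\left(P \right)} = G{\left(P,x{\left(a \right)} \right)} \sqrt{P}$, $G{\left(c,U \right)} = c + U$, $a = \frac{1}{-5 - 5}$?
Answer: $-38977 - \frac{23 i \sqrt{2}}{10} \approx -38977.0 - 3.2527 i$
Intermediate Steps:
$a = - \frac{1}{10}$ ($a = \frac{1}{-10} = - \frac{1}{10} \approx -0.1$)
$x{\left(E \right)} = 3 E$ ($x{\left(E \right)} = 2 E + E = 3 E$)
$G{\left(c,U \right)} = U + c$
$j{\left(P \right)} = \sqrt{P} \left(- \frac{3}{10} + P\right)$ ($j{\left(P \right)} = \left(3 \left(- \frac{1}{10}\right) + P\right) \sqrt{P} = \left(- \frac{3}{10} + P\right) \sqrt{P} = \sqrt{P} \left(- \frac{3}{10} + P\right)$)
$\left(-8167 - 30810\right) + j{\left(-2 \right)} = \left(-8167 - 30810\right) + \sqrt{-2} \left(- \frac{3}{10} - 2\right) = \left(-8167 - 30810\right) + i \sqrt{2} \left(- \frac{23}{10}\right) = -38977 - \frac{23 i \sqrt{2}}{10}$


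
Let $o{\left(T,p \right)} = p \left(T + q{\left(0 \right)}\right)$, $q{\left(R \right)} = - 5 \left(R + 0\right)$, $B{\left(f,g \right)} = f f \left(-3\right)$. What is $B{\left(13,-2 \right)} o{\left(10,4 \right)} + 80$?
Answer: $-20200$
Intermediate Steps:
$B{\left(f,g \right)} = - 3 f^{2}$ ($B{\left(f,g \right)} = f^{2} \left(-3\right) = - 3 f^{2}$)
$q{\left(R \right)} = - 5 R$
$o{\left(T,p \right)} = T p$ ($o{\left(T,p \right)} = p \left(T - 0\right) = p \left(T + 0\right) = p T = T p$)
$B{\left(13,-2 \right)} o{\left(10,4 \right)} + 80 = - 3 \cdot 13^{2} \cdot 10 \cdot 4 + 80 = \left(-3\right) 169 \cdot 40 + 80 = \left(-507\right) 40 + 80 = -20280 + 80 = -20200$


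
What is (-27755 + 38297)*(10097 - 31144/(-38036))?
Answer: 1012244516178/9509 ≈ 1.0645e+8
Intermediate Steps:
(-27755 + 38297)*(10097 - 31144/(-38036)) = 10542*(10097 - 31144*(-1/38036)) = 10542*(10097 + 7786/9509) = 10542*(96020159/9509) = 1012244516178/9509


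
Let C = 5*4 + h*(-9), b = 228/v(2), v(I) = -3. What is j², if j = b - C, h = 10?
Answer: 36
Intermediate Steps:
b = -76 (b = 228/(-3) = 228*(-⅓) = -76)
C = -70 (C = 5*4 + 10*(-9) = 20 - 90 = -70)
j = -6 (j = -76 - 1*(-70) = -76 + 70 = -6)
j² = (-6)² = 36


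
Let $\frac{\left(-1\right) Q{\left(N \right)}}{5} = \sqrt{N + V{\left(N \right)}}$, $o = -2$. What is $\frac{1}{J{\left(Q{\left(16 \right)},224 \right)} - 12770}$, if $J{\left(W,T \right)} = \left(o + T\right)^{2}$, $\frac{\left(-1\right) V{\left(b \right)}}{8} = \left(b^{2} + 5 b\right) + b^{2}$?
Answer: $\frac{1}{36514} \approx 2.7387 \cdot 10^{-5}$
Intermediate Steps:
$V{\left(b \right)} = - 40 b - 16 b^{2}$ ($V{\left(b \right)} = - 8 \left(\left(b^{2} + 5 b\right) + b^{2}\right) = - 8 \left(2 b^{2} + 5 b\right) = - 40 b - 16 b^{2}$)
$Q{\left(N \right)} = - 5 \sqrt{N - 8 N \left(5 + 2 N\right)}$
$J{\left(W,T \right)} = \left(-2 + T\right)^{2}$
$\frac{1}{J{\left(Q{\left(16 \right)},224 \right)} - 12770} = \frac{1}{\left(-2 + 224\right)^{2} - 12770} = \frac{1}{222^{2} - 12770} = \frac{1}{49284 - 12770} = \frac{1}{36514}$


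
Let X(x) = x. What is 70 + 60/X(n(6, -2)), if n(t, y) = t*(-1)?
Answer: 60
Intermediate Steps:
n(t, y) = -t
70 + 60/X(n(6, -2)) = 70 + 60/((-1*6)) = 70 + 60/(-6) = 70 + 60*(-⅙) = 70 - 10 = 60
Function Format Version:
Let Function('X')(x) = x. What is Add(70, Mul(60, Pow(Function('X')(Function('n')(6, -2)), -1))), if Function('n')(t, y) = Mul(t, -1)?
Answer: 60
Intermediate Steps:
Function('n')(t, y) = Mul(-1, t)
Add(70, Mul(60, Pow(Function('X')(Function('n')(6, -2)), -1))) = Add(70, Mul(60, Pow(Mul(-1, 6), -1))) = Add(70, Mul(60, Pow(-6, -1))) = Add(70, Mul(60, Rational(-1, 6))) = Add(70, -10) = 60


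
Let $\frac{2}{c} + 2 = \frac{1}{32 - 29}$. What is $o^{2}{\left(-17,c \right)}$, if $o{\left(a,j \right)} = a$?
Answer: $289$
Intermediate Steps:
$c = - \frac{6}{5}$ ($c = \frac{2}{-2 + \frac{1}{32 - 29}} = \frac{2}{-2 + \frac{1}{3}} = \frac{2}{- \frac{5}{3}} = 2 \left(- \frac{3}{5}\right) = - \frac{6}{5} \approx -1.2$)
$o^{2}{\left(-17,c \right)} = \left(-17\right)^{2} = 289$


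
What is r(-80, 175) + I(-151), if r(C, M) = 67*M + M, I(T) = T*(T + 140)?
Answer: 13561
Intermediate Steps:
I(T) = T*(140 + T)
r(C, M) = 68*M
r(-80, 175) + I(-151) = 68*175 - 151*(140 - 151) = 11900 - 151*(-11) = 11900 + 1661 = 13561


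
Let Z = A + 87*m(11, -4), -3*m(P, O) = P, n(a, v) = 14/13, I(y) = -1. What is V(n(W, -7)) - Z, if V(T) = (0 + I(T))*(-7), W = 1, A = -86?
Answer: 412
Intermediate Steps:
n(a, v) = 14/13 (n(a, v) = 14*(1/13) = 14/13)
m(P, O) = -P/3
V(T) = 7 (V(T) = (0 - 1)*(-7) = -1*(-7) = 7)
Z = -405 (Z = -86 + 87*(-⅓*11) = -86 + 87*(-11/3) = -86 - 319 = -405)
V(n(W, -7)) - Z = 7 - 1*(-405) = 7 + 405 = 412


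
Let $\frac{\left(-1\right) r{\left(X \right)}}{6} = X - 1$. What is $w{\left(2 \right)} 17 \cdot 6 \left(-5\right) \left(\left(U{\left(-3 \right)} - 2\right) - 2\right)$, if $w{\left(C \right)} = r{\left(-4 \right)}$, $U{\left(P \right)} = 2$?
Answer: $30600$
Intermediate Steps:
$r{\left(X \right)} = 6 - 6 X$ ($r{\left(X \right)} = - 6 \left(X - 1\right) = - 6 \left(-1 + X\right) = 6 - 6 X$)
$w{\left(C \right)} = 30$ ($w{\left(C \right)} = 6 - -24 = 6 + 24 = 30$)
$w{\left(2 \right)} 17 \cdot 6 \left(-5\right) \left(\left(U{\left(-3 \right)} - 2\right) - 2\right) = 30 \cdot 17 \cdot 6 \left(-5\right) \left(\left(2 - 2\right) - 2\right) = 510 \left(- 30 \left(0 - 2\right)\right) = 510 \left(\left(-30\right) \left(-2\right)\right) = 510 \cdot 60 = 30600$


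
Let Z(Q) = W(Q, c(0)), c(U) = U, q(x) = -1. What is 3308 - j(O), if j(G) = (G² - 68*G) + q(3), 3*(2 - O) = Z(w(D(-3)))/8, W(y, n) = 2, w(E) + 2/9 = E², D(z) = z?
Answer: 494735/144 ≈ 3435.7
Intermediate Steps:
w(E) = -2/9 + E²
Z(Q) = 2
O = 23/12 (O = 2 - 2/(3*8) = 2 - ⅓*¼ = 2 - 1/12 = 23/12 ≈ 1.9167)
j(G) = -1 + G² - 68*G (j(G) = (G² - 68*G) - 1 = -1 + G² - 68*G)
3308 - j(O) = 3308 - (-1 + (23/12)² - 68*23/12) = 3308 - (-1 + 529/144 - 391/3) = 3308 - 1*(-18383/144) = 3308 + 18383/144 = 494735/144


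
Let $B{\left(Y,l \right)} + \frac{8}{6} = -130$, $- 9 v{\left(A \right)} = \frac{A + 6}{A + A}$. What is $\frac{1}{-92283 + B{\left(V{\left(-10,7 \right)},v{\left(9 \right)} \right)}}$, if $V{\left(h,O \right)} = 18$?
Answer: $- \frac{3}{277243} \approx -1.0821 \cdot 10^{-5}$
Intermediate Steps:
$v{\left(A \right)} = - \frac{6 + A}{18 A}$ ($v{\left(A \right)} = - \frac{\left(A + 6\right) \frac{1}{A + A}}{9} = - \frac{\left(6 + A\right) \frac{1}{2 A}}{9} = - \frac{\frac{1}{2} \frac{1}{A} \left(6 + A\right)}{9} = - \frac{6 + A}{18 A}$)
$B{\left(Y,l \right)} = - \frac{394}{3}$ ($B{\left(Y,l \right)} = - \frac{4}{3} - 130 = - \frac{394}{3}$)
$\frac{1}{-92283 + B{\left(V{\left(-10,7 \right)},v{\left(9 \right)} \right)}} = \frac{1}{-92283 - \frac{394}{3}} = \frac{1}{- \frac{277243}{3}} = - \frac{3}{277243}$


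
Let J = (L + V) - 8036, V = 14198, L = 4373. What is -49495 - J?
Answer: -60030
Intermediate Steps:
J = 10535 (J = (4373 + 14198) - 8036 = 18571 - 8036 = 10535)
-49495 - J = -49495 - 1*10535 = -49495 - 10535 = -60030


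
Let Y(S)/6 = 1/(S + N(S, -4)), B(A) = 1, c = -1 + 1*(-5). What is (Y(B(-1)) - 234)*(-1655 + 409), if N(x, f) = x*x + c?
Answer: 293433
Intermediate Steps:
c = -6 (c = -1 - 5 = -6)
N(x, f) = -6 + x² (N(x, f) = x*x - 6 = x² - 6 = -6 + x²)
Y(S) = 6/(-6 + S + S²) (Y(S) = 6/(S + (-6 + S²)) = 6/(-6 + S + S²))
(Y(B(-1)) - 234)*(-1655 + 409) = (6/(-6 + 1 + 1²) - 234)*(-1655 + 409) = (6/(-6 + 1 + 1) - 234)*(-1246) = (6/(-4) - 234)*(-1246) = (6*(-¼) - 234)*(-1246) = (-3/2 - 234)*(-1246) = -471/2*(-1246) = 293433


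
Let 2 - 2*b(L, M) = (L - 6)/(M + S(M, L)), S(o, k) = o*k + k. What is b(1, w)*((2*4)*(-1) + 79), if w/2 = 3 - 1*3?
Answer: 497/2 ≈ 248.50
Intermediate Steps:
w = 0 (w = 2*(3 - 1*3) = 2*(3 - 3) = 2*0 = 0)
S(o, k) = k + k*o (S(o, k) = k*o + k = k + k*o)
b(L, M) = 1 - (-6 + L)/(2*(M + L*(1 + M))) (b(L, M) = 1 - (L - 6)/(2*(M + L*(1 + M))) = 1 - (-6 + L)/(2*(M + L*(1 + M))))
b(1, w)*((2*4)*(-1) + 79) = ((3 + 0 - ½*1 + 1*(1 + 0))/(0 + 1*(1 + 0)))*((2*4)*(-1) + 79) = ((3 + 0 - ½ + 1*1)/(0 + 1*1))*(8*(-1) + 79) = ((3 + 0 - ½ + 1)/(0 + 1))*(-8 + 79) = ((7/2)/1)*71 = (1*(7/2))*71 = (7/2)*71 = 497/2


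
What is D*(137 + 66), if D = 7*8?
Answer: 11368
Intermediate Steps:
D = 56
D*(137 + 66) = 56*(137 + 66) = 56*203 = 11368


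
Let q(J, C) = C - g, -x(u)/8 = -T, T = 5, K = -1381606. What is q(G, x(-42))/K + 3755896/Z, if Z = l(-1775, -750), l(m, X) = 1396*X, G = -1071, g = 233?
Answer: -648620797247/180817685250 ≈ -3.5872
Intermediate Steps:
x(u) = 40 (x(u) = -(-8)*5 = -8*(-5) = 40)
q(J, C) = -233 + C (q(J, C) = C - 1*233 = C - 233 = -233 + C)
Z = -1047000 (Z = 1396*(-750) = -1047000)
q(G, x(-42))/K + 3755896/Z = (-233 + 40)/(-1381606) + 3755896/(-1047000) = -193*(-1/1381606) + 3755896*(-1/1047000) = 193/1381606 - 469487/130875 = -648620797247/180817685250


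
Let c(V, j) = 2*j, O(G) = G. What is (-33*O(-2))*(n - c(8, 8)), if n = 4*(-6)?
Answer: -2640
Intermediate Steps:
n = -24
(-33*O(-2))*(n - c(8, 8)) = (-33*(-2))*(-24 - 2*8) = 66*(-24 - 1*16) = 66*(-24 - 16) = 66*(-40) = -2640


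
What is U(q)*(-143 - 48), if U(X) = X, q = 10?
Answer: -1910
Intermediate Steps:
U(q)*(-143 - 48) = 10*(-143 - 48) = 10*(-191) = -1910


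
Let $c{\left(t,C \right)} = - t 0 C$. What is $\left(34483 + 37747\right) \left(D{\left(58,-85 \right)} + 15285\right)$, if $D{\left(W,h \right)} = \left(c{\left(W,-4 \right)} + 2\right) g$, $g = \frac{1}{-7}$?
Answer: $\frac{7728104390}{7} \approx 1.104 \cdot 10^{9}$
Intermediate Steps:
$c{\left(t,C \right)} = 0$ ($c{\left(t,C \right)} = 0 C = 0$)
$g = - \frac{1}{7} \approx -0.14286$
$D{\left(W,h \right)} = - \frac{2}{7}$ ($D{\left(W,h \right)} = \left(0 + 2\right) \left(- \frac{1}{7}\right) = 2 \left(- \frac{1}{7}\right) = - \frac{2}{7}$)
$\left(34483 + 37747\right) \left(D{\left(58,-85 \right)} + 15285\right) = \left(34483 + 37747\right) \left(- \frac{2}{7} + 15285\right) = 72230 \cdot \frac{106993}{7} = \frac{7728104390}{7}$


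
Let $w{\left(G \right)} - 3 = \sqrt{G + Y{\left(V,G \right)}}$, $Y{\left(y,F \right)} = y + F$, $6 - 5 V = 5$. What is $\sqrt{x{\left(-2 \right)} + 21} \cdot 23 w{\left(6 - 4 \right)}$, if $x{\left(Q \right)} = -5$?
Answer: $276 + \frac{92 \sqrt{105}}{5} \approx 464.54$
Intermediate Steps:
$V = \frac{1}{5}$ ($V = \frac{6}{5} - 1 = \frac{1}{5} \approx 0.2$)
$Y{\left(y,F \right)} = F + y$
$w{\left(G \right)} = 3 + \sqrt{\frac{1}{5} + 2 G}$ ($w{\left(G \right)} = 3 + \sqrt{G + \left(G + \frac{1}{5}\right)} = 3 + \sqrt{G + \left(\frac{1}{5} + G\right)} = 3 + \sqrt{\frac{1}{5} + 2 G}$)
$\sqrt{x{\left(-2 \right)} + 21} \cdot 23 w{\left(6 - 4 \right)} = \sqrt{-5 + 21} \cdot 23 \left(3 + \frac{\sqrt{5 + 50 \left(6 - 4\right)}}{5}\right) = \sqrt{16} \cdot 23 \left(3 + \frac{\sqrt{5 + 50 \left(6 - 4\right)}}{5}\right) = 4 \cdot 23 \left(3 + \frac{\sqrt{5 + 50 \cdot 2}}{5}\right) = 92 \left(3 + \frac{\sqrt{5 + 100}}{5}\right) = 92 \left(3 + \frac{\sqrt{105}}{5}\right) = 276 + \frac{92 \sqrt{105}}{5}$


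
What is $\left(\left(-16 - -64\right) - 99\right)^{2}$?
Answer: $2601$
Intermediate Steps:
$\left(\left(-16 - -64\right) - 99\right)^{2} = \left(\left(-16 + 64\right) - 99\right)^{2} = \left(48 - 99\right)^{2} = \left(-51\right)^{2} = 2601$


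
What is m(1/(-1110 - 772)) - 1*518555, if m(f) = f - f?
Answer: -518555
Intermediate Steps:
m(f) = 0
m(1/(-1110 - 772)) - 1*518555 = 0 - 1*518555 = 0 - 518555 = -518555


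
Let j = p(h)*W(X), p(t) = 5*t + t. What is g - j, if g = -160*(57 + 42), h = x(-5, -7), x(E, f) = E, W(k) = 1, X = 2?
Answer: -15810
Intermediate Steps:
h = -5
p(t) = 6*t
g = -15840 (g = -160*99 = -15840)
j = -30 (j = (6*(-5))*1 = -30*1 = -30)
g - j = -15840 - 1*(-30) = -15840 + 30 = -15810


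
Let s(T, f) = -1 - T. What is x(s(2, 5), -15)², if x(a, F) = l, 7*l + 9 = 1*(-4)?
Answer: 169/49 ≈ 3.4490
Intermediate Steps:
l = -13/7 (l = -9/7 + (1*(-4))/7 = -9/7 + (⅐)*(-4) = -9/7 - 4/7 = -13/7 ≈ -1.8571)
x(a, F) = -13/7
x(s(2, 5), -15)² = (-13/7)² = 169/49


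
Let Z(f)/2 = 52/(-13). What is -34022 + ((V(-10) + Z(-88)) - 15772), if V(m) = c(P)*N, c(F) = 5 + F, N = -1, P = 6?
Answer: -49813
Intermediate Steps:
V(m) = -11 (V(m) = (5 + 6)*(-1) = 11*(-1) = -11)
Z(f) = -8 (Z(f) = 2*(52/(-13)) = 2*(52*(-1/13)) = 2*(-4) = -8)
-34022 + ((V(-10) + Z(-88)) - 15772) = -34022 + ((-11 - 8) - 15772) = -34022 + (-19 - 15772) = -34022 - 15791 = -49813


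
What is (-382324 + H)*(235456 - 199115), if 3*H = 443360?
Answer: -25569963692/3 ≈ -8.5233e+9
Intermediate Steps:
H = 443360/3 (H = (⅓)*443360 = 443360/3 ≈ 1.4779e+5)
(-382324 + H)*(235456 - 199115) = (-382324 + 443360/3)*(235456 - 199115) = -703612/3*36341 = -25569963692/3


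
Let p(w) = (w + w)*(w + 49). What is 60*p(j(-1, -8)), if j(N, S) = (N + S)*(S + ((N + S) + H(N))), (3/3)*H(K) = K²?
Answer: 3335040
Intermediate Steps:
H(K) = K²
j(N, S) = (N + S)*(N + N² + 2*S) (j(N, S) = (N + S)*(S + ((N + S) + N²)) = (N + S)*(S + (N + S + N²)) = (N + S)*(N + N² + 2*S))
p(w) = 2*w*(49 + w) (p(w) = (2*w)*(49 + w) = 2*w*(49 + w))
60*p(j(-1, -8)) = 60*(2*((-1)² + (-1)³ + 2*(-8)² - 8*(-1)² + 3*(-1)*(-8))*(49 + ((-1)² + (-1)³ + 2*(-8)² - 8*(-1)² + 3*(-1)*(-8)))) = 60*(2*(1 - 1 + 2*64 - 8*1 + 24)*(49 + (1 - 1 + 2*64 - 8*1 + 24))) = 60*(2*(1 - 1 + 128 - 8 + 24)*(49 + (1 - 1 + 128 - 8 + 24))) = 60*(2*144*(49 + 144)) = 60*(2*144*193) = 60*55584 = 3335040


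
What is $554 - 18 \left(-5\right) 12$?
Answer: $1634$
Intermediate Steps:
$554 - 18 \left(-5\right) 12 = 554 - \left(-90\right) 12 = 554 - -1080 = 554 + 1080 = 1634$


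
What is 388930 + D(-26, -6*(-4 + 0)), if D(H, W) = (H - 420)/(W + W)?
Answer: 9334097/24 ≈ 3.8892e+5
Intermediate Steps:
D(H, W) = (-420 + H)/(2*W) (D(H, W) = (-420 + H)/((2*W)) = (-420 + H)*(1/(2*W)) = (-420 + H)/(2*W))
388930 + D(-26, -6*(-4 + 0)) = 388930 + (-420 - 26)/(2*((-6*(-4 + 0)))) = 388930 + (1/2)*(-446)/(-6*(-4)) = 388930 + (1/2)*(-446)/24 = 388930 + (1/2)*(1/24)*(-446) = 388930 - 223/24 = 9334097/24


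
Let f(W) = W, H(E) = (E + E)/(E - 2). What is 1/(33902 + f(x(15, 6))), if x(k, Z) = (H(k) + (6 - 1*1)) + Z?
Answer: 13/440899 ≈ 2.9485e-5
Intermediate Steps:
H(E) = 2*E/(-2 + E) (H(E) = (2*E)/(-2 + E) = 2*E/(-2 + E))
x(k, Z) = 5 + Z + 2*k/(-2 + k) (x(k, Z) = (2*k/(-2 + k) + (6 - 1*1)) + Z = (2*k/(-2 + k) + (6 - 1)) + Z = (2*k/(-2 + k) + 5) + Z = (5 + 2*k/(-2 + k)) + Z = 5 + Z + 2*k/(-2 + k))
1/(33902 + f(x(15, 6))) = 1/(33902 + (2*15 + (-2 + 15)*(5 + 6))/(-2 + 15)) = 1/(33902 + (30 + 13*11)/13) = 1/(33902 + (30 + 143)/13) = 1/(33902 + (1/13)*173) = 1/(33902 + 173/13) = 1/(440899/13) = 13/440899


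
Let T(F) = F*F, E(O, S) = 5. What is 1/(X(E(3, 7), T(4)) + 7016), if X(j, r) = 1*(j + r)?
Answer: 1/7037 ≈ 0.00014211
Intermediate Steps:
T(F) = F²
X(j, r) = j + r
1/(X(E(3, 7), T(4)) + 7016) = 1/((5 + 4²) + 7016) = 1/((5 + 16) + 7016) = 1/(21 + 7016) = 1/7037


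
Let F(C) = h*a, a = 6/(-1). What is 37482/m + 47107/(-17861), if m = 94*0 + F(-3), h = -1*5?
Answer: 111342132/89305 ≈ 1246.8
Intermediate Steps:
a = -6 (a = 6*(-1) = -6)
h = -5
F(C) = 30 (F(C) = -5*(-6) = 30)
m = 30 (m = 94*0 + 30 = 0 + 30 = 30)
37482/m + 47107/(-17861) = 37482/30 + 47107/(-17861) = 37482*(1/30) + 47107*(-1/17861) = 6247/5 - 47107/17861 = 111342132/89305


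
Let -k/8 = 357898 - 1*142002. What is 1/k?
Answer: -1/1727168 ≈ -5.7898e-7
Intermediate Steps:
k = -1727168 (k = -8*(357898 - 1*142002) = -8*(357898 - 142002) = -8*215896 = -1727168)
1/k = 1/(-1727168) = -1/1727168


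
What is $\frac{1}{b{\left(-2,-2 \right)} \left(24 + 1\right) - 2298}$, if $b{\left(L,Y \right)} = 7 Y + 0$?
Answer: $- \frac{1}{2648} \approx -0.00037764$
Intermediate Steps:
$b{\left(L,Y \right)} = 7 Y$
$\frac{1}{b{\left(-2,-2 \right)} \left(24 + 1\right) - 2298} = \frac{1}{7 \left(-2\right) \left(24 + 1\right) - 2298} = \frac{1}{\left(-14\right) 25 - 2298} = \frac{1}{-350 - 2298} = \frac{1}{-2648} = - \frac{1}{2648}$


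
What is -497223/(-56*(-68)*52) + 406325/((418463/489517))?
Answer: 39385767393442151/82862369408 ≈ 4.7532e+5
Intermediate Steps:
-497223/(-56*(-68)*52) + 406325/((418463/489517)) = -497223/(3808*52) + 406325/((418463*(1/489517))) = -497223/198016 + 406325/(418463/489517) = -497223*1/198016 + 406325*(489517/418463) = -497223/198016 + 198902995025/418463 = 39385767393442151/82862369408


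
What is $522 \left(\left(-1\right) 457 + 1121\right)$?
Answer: $346608$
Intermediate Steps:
$522 \left(\left(-1\right) 457 + 1121\right) = 522 \left(-457 + 1121\right) = 522 \cdot 664 = 346608$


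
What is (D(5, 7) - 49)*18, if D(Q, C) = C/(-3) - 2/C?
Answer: -6504/7 ≈ -929.14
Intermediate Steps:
D(Q, C) = -2/C - C/3 (D(Q, C) = C*(-⅓) - 2/C = -C/3 - 2/C = -2/C - C/3)
(D(5, 7) - 49)*18 = ((-2/7 - ⅓*7) - 49)*18 = ((-2*⅐ - 7/3) - 49)*18 = ((-2/7 - 7/3) - 49)*18 = (-55/21 - 49)*18 = -1084/21*18 = -6504/7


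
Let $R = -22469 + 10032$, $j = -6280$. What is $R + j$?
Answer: $-18717$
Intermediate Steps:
$R = -12437$
$R + j = -12437 - 6280 = -18717$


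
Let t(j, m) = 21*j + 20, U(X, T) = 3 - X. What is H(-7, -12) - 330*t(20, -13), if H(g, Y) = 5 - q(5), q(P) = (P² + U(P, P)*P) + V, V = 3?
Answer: -145213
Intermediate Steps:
t(j, m) = 20 + 21*j
q(P) = 3 + P² + P*(3 - P) (q(P) = (P² + (3 - P)*P) + 3 = (P² + P*(3 - P)) + 3 = 3 + P² + P*(3 - P))
H(g, Y) = -13 (H(g, Y) = 5 - (3 + 3*5) = 5 - (3 + 15) = 5 - 1*18 = 5 - 18 = -13)
H(-7, -12) - 330*t(20, -13) = -13 - 330*(20 + 21*20) = -13 - 330*(20 + 420) = -13 - 330*440 = -13 - 145200 = -145213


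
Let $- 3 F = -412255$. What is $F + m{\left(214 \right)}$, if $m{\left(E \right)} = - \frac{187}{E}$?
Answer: $\frac{88222009}{642} \approx 1.3742 \cdot 10^{5}$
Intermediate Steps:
$F = \frac{412255}{3}$ ($F = \left(- \frac{1}{3}\right) \left(-412255\right) = \frac{412255}{3} \approx 1.3742 \cdot 10^{5}$)
$F + m{\left(214 \right)} = \frac{412255}{3} - \frac{187}{214} = \frac{88222009}{642}$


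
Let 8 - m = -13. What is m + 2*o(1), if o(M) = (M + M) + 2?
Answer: 29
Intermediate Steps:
o(M) = 2 + 2*M (o(M) = 2*M + 2 = 2 + 2*M)
m = 21 (m = 8 - 1*(-13) = 8 + 13 = 21)
m + 2*o(1) = 21 + 2*(2 + 2*1) = 21 + 2*(2 + 2) = 21 + 2*4 = 21 + 8 = 29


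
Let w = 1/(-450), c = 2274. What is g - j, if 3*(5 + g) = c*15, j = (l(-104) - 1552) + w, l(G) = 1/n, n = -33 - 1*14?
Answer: 273195047/21150 ≈ 12917.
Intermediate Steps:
n = -47 (n = -33 - 14 = -47)
w = -1/450 ≈ -0.0022222
l(G) = -1/47 (l(G) = 1/(-47) = -1/47)
j = -32825297/21150 (j = (-1/47 - 1552) - 1/450 = -72945/47 - 1/450 = -32825297/21150 ≈ -1552.0)
g = 11365 (g = -5 + (2274*15)/3 = -5 + (1/3)*34110 = -5 + 11370 = 11365)
g - j = 11365 - 1*(-32825297/21150) = 11365 + 32825297/21150 = 273195047/21150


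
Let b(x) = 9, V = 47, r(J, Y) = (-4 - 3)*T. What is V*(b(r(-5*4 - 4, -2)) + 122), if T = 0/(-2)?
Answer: 6157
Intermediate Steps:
T = 0 (T = 0*(-½) = 0)
r(J, Y) = 0 (r(J, Y) = (-4 - 3)*0 = -7*0 = 0)
V*(b(r(-5*4 - 4, -2)) + 122) = 47*(9 + 122) = 47*131 = 6157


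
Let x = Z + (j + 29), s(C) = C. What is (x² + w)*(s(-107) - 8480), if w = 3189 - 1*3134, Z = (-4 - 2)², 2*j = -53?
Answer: -52801463/4 ≈ -1.3200e+7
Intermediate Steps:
j = -53/2 (j = (½)*(-53) = -53/2 ≈ -26.500)
Z = 36 (Z = (-6)² = 36)
x = 77/2 (x = 36 + (-53/2 + 29) = 36 + 5/2 = 77/2 ≈ 38.500)
w = 55 (w = 3189 - 3134 = 55)
(x² + w)*(s(-107) - 8480) = ((77/2)² + 55)*(-107 - 8480) = (5929/4 + 55)*(-8587) = (6149/4)*(-8587) = -52801463/4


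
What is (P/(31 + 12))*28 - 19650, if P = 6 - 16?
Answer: -845230/43 ≈ -19657.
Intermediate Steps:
P = -10
(P/(31 + 12))*28 - 19650 = -10/(31 + 12)*28 - 19650 = -10/43*28 - 19650 = -280/43 - 19650 = -845230/43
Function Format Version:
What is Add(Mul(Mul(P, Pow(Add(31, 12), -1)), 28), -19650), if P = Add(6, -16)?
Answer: Rational(-845230, 43) ≈ -19657.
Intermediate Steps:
P = -10
Add(Mul(Mul(P, Pow(Add(31, 12), -1)), 28), -19650) = Add(Mul(Mul(-10, Pow(Add(31, 12), -1)), 28), -19650) = Add(Mul(Mul(-10, Pow(43, -1)), 28), -19650) = Add(Mul(Mul(-10, Rational(1, 43)), 28), -19650) = Add(Mul(Rational(-10, 43), 28), -19650) = Add(Rational(-280, 43), -19650) = Rational(-845230, 43)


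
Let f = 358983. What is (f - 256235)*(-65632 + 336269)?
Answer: 27807410476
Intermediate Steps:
(f - 256235)*(-65632 + 336269) = (358983 - 256235)*(-65632 + 336269) = 102748*270637 = 27807410476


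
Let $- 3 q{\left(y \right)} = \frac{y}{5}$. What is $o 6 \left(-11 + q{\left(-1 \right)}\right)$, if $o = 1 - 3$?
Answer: $\frac{656}{5} \approx 131.2$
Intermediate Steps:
$o = -2$ ($o = 1 - 3 = -2$)
$q{\left(y \right)} = - \frac{y}{15}$ ($q{\left(y \right)} = - \frac{y \frac{1}{5}}{3} = - \frac{\frac{1}{5} y}{3} = - \frac{y}{15}$)
$o 6 \left(-11 + q{\left(-1 \right)}\right) = \left(-2\right) 6 \left(-11 - - \frac{1}{15}\right) = - 12 \left(-11 + \frac{1}{15}\right) = \left(-12\right) \left(- \frac{164}{15}\right) = \frac{656}{5}$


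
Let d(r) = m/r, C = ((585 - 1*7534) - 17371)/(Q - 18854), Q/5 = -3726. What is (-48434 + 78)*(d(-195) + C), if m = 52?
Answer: -2597490896/140565 ≈ -18479.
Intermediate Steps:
Q = -18630 (Q = 5*(-3726) = -18630)
C = 6080/9371 (C = ((585 - 1*7534) - 17371)/(-18630 - 18854) = ((585 - 7534) - 17371)/(-37484) = (-6949 - 17371)*(-1/37484) = -24320*(-1/37484) = 6080/9371 ≈ 0.64881)
d(r) = 52/r
(-48434 + 78)*(d(-195) + C) = (-48434 + 78)*(52/(-195) + 6080/9371) = -48356*(52*(-1/195) + 6080/9371) = -48356*(-4/15 + 6080/9371) = -48356*53716/140565 = -2597490896/140565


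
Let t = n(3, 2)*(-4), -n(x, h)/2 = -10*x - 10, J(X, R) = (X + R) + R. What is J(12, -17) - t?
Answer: 298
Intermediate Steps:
J(X, R) = X + 2*R (J(X, R) = (R + X) + R = X + 2*R)
n(x, h) = 20 + 20*x (n(x, h) = -2*(-10*x - 10) = -2*(-10 - 10*x) = 20 + 20*x)
t = -320 (t = (20 + 20*3)*(-4) = (20 + 60)*(-4) = 80*(-4) = -320)
J(12, -17) - t = (12 + 2*(-17)) - 1*(-320) = (12 - 34) + 320 = -22 + 320 = 298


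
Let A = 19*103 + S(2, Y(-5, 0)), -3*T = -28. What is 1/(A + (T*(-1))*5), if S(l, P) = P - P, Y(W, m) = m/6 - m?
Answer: 3/5731 ≈ 0.00052347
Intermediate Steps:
T = 28/3 (T = -⅓*(-28) = 28/3 ≈ 9.3333)
Y(W, m) = -5*m/6 (Y(W, m) = m*(⅙) - m = m/6 - m = -5*m/6)
S(l, P) = 0
A = 1957 (A = 19*103 + 0 = 1957 + 0 = 1957)
1/(A + (T*(-1))*5) = 1/(1957 + ((28/3)*(-1))*5) = 1/(1957 - 28/3*5) = 1/(1957 - 140/3) = 1/(5731/3) = 3/5731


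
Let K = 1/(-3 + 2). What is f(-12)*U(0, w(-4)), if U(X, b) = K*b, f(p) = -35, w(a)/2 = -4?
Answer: -280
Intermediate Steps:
w(a) = -8 (w(a) = 2*(-4) = -8)
K = -1 (K = 1/(-1) = -1)
U(X, b) = -b
f(-12)*U(0, w(-4)) = -(-35)*(-8) = -35*8 = -280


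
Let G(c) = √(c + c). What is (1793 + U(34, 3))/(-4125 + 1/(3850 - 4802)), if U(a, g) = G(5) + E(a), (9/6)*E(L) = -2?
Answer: -5117000/11781003 - 952*√10/3927001 ≈ -0.43511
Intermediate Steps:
E(L) = -4/3 (E(L) = (⅔)*(-2) = -4/3)
G(c) = √2*√c (G(c) = √(2*c) = √2*√c)
U(a, g) = -4/3 + √10 (U(a, g) = √2*√5 - 4/3 = √10 - 4/3 = -4/3 + √10)
(1793 + U(34, 3))/(-4125 + 1/(3850 - 4802)) = (1793 + (-4/3 + √10))/(-4125 + 1/(3850 - 4802)) = (5375/3 + √10)/(-4125 + 1/(-952)) = (5375/3 + √10)/(-4125 - 1/952) = (5375/3 + √10)/(-3927001/952) = (5375/3 + √10)*(-952/3927001) = -5117000/11781003 - 952*√10/3927001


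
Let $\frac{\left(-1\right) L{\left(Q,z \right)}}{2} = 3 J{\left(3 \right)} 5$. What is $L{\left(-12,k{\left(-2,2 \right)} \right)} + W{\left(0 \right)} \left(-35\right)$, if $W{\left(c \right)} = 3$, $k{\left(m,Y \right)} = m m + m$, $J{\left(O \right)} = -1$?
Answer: $-75$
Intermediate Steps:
$k{\left(m,Y \right)} = m + m^{2}$ ($k{\left(m,Y \right)} = m^{2} + m = m + m^{2}$)
$L{\left(Q,z \right)} = 30$ ($L{\left(Q,z \right)} = - 2 \cdot 3 \left(-1\right) 5 = - 2 \left(\left(-3\right) 5\right) = \left(-2\right) \left(-15\right) = 30$)
$L{\left(-12,k{\left(-2,2 \right)} \right)} + W{\left(0 \right)} \left(-35\right) = 30 + 3 \left(-35\right) = 30 - 105 = -75$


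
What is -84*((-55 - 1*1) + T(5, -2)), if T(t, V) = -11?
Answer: 5628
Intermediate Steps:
-84*((-55 - 1*1) + T(5, -2)) = -84*((-55 - 1*1) - 11) = -84*((-55 - 1) - 11) = -84*(-56 - 11) = -84*(-67) = 5628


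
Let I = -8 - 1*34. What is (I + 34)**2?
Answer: 64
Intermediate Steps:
I = -42 (I = -8 - 34 = -42)
(I + 34)**2 = (-42 + 34)**2 = (-8)**2 = 64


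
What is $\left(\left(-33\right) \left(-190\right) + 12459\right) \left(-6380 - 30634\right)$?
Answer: $-693235206$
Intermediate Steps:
$\left(\left(-33\right) \left(-190\right) + 12459\right) \left(-6380 - 30634\right) = \left(6270 + 12459\right) \left(-37014\right) = 18729 \left(-37014\right) = -693235206$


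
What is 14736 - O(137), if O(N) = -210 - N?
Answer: 15083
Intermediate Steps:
14736 - O(137) = 14736 - (-210 - 1*137) = 14736 - (-210 - 137) = 14736 - 1*(-347) = 14736 + 347 = 15083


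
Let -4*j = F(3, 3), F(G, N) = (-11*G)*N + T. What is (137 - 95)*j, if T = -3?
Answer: 1071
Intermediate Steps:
F(G, N) = -3 - 11*G*N (F(G, N) = (-11*G)*N - 3 = -11*G*N - 3 = -3 - 11*G*N)
j = 51/2 (j = -(-3 - 11*3*3)/4 = -(-3 - 99)/4 = -¼*(-102) = 51/2 ≈ 25.500)
(137 - 95)*j = (137 - 95)*(51/2) = 42*(51/2) = 1071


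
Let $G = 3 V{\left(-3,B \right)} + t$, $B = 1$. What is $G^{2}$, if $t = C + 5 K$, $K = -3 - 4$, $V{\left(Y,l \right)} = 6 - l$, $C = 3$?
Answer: $289$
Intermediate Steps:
$K = -7$
$t = -32$ ($t = 3 + 5 \left(-7\right) = 3 - 35 = -32$)
$G = -17$ ($G = 3 \left(6 - 1\right) - 32 = 3 \cdot 5 - 32 = 15 - 32 = -17$)
$G^{2} = \left(-17\right)^{2} = 289$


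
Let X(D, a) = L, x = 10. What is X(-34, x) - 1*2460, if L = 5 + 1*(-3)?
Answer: -2458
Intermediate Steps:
L = 2 (L = 5 - 3 = 2)
X(D, a) = 2
X(-34, x) - 1*2460 = 2 - 1*2460 = 2 - 2460 = -2458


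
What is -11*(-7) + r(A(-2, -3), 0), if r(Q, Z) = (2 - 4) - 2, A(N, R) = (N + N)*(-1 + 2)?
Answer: 73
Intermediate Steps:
A(N, R) = 2*N (A(N, R) = (2*N)*1 = 2*N)
r(Q, Z) = -4 (r(Q, Z) = -2 - 2 = -4)
-11*(-7) + r(A(-2, -3), 0) = -11*(-7) - 4 = 77 - 4 = 73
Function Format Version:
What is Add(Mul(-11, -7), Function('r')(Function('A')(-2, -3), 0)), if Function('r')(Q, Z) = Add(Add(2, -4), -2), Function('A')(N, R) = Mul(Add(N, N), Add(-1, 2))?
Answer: 73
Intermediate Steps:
Function('A')(N, R) = Mul(2, N) (Function('A')(N, R) = Mul(Mul(2, N), 1) = Mul(2, N))
Function('r')(Q, Z) = -4 (Function('r')(Q, Z) = Add(-2, -2) = -4)
Add(Mul(-11, -7), Function('r')(Function('A')(-2, -3), 0)) = Add(Mul(-11, -7), -4) = Add(77, -4) = 73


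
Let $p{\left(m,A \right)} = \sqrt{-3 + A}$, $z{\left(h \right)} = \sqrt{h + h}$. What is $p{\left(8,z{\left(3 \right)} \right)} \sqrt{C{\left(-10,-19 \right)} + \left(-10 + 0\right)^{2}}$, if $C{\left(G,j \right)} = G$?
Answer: $3 \sqrt{-30 + 10 \sqrt{6}} \approx 7.0389 i$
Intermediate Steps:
$z{\left(h \right)} = \sqrt{2} \sqrt{h}$ ($z{\left(h \right)} = \sqrt{2 h} = \sqrt{2} \sqrt{h}$)
$p{\left(8,z{\left(3 \right)} \right)} \sqrt{C{\left(-10,-19 \right)} + \left(-10 + 0\right)^{2}} = \sqrt{-3 + \sqrt{2} \sqrt{3}} \sqrt{-10 + \left(-10 + 0\right)^{2}} = \sqrt{-3 + \sqrt{6}} \sqrt{-10 + \left(-10\right)^{2}} = \sqrt{-3 + \sqrt{6}} \sqrt{-10 + 100} = \sqrt{-3 + \sqrt{6}} \sqrt{90} = \sqrt{-3 + \sqrt{6}} \cdot 3 \sqrt{10} = 3 \sqrt{10} \sqrt{-3 + \sqrt{6}}$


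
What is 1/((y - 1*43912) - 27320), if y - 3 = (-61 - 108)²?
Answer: -1/42668 ≈ -2.3437e-5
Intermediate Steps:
y = 28564 (y = 3 + (-61 - 108)² = 3 + (-169)² = 3 + 28561 = 28564)
1/((y - 1*43912) - 27320) = 1/((28564 - 1*43912) - 27320) = 1/((28564 - 43912) - 27320) = 1/(-15348 - 27320) = 1/(-42668) = -1/42668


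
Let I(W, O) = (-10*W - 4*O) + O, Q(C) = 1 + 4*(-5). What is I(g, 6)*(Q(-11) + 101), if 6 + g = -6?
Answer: 8364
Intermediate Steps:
Q(C) = -19 (Q(C) = 1 - 20 = -19)
g = -12 (g = -6 - 6 = -12)
I(W, O) = -10*W - 3*O
I(g, 6)*(Q(-11) + 101) = (-10*(-12) - 3*6)*(-19 + 101) = (120 - 18)*82 = 102*82 = 8364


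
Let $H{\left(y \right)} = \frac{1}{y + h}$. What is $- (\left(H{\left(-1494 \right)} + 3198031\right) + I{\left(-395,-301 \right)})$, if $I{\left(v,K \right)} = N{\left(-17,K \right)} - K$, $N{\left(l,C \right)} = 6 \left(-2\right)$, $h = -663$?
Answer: $- \frac{6898776239}{2157} \approx -3.1983 \cdot 10^{6}$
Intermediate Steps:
$N{\left(l,C \right)} = -12$
$H{\left(y \right)} = \frac{1}{-663 + y}$ ($H{\left(y \right)} = \frac{1}{y - 663} = \frac{1}{-663 + y}$)
$I{\left(v,K \right)} = -12 - K$
$- (\left(H{\left(-1494 \right)} + 3198031\right) + I{\left(-395,-301 \right)}) = - (\left(\frac{1}{-663 - 1494} + 3198031\right) - -289) = - (\left(\frac{1}{-2157} + 3198031\right) + \left(-12 + 301\right)) = - (\left(- \frac{1}{2157} + 3198031\right) + 289) = - (\frac{6898152866}{2157} + 289) = \left(-1\right) \frac{6898776239}{2157} = - \frac{6898776239}{2157}$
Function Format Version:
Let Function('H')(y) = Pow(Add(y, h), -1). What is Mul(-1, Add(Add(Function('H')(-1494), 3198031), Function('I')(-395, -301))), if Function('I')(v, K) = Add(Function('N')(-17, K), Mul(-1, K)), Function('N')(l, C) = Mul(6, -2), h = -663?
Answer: Rational(-6898776239, 2157) ≈ -3.1983e+6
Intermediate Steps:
Function('N')(l, C) = -12
Function('H')(y) = Pow(Add(-663, y), -1) (Function('H')(y) = Pow(Add(y, -663), -1) = Pow(Add(-663, y), -1))
Function('I')(v, K) = Add(-12, Mul(-1, K))
Mul(-1, Add(Add(Function('H')(-1494), 3198031), Function('I')(-395, -301))) = Mul(-1, Add(Add(Pow(Add(-663, -1494), -1), 3198031), Add(-12, Mul(-1, -301)))) = Mul(-1, Add(Add(Pow(-2157, -1), 3198031), Add(-12, 301))) = Mul(-1, Add(Add(Rational(-1, 2157), 3198031), 289)) = Mul(-1, Add(Rational(6898152866, 2157), 289)) = Mul(-1, Rational(6898776239, 2157)) = Rational(-6898776239, 2157)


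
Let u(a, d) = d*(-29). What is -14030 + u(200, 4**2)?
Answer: -14494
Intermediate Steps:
u(a, d) = -29*d
-14030 + u(200, 4**2) = -14030 - 29*4**2 = -14030 - 29*16 = -14030 - 464 = -14494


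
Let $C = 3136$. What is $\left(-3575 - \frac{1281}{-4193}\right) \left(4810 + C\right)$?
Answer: $- \frac{17014308932}{599} \approx -2.8405 \cdot 10^{7}$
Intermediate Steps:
$\left(-3575 - \frac{1281}{-4193}\right) \left(4810 + C\right) = \left(-3575 - \frac{1281}{-4193}\right) \left(4810 + 3136\right) = \left(-3575 - - \frac{183}{599}\right) 7946 = \left(-3575 + \frac{183}{599}\right) 7946 = \left(- \frac{2141242}{599}\right) 7946 = - \frac{17014308932}{599}$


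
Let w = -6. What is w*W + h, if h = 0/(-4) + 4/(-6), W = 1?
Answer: -20/3 ≈ -6.6667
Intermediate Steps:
h = -⅔ (h = 0*(-¼) + 4*(-⅙) = 0 - ⅔ = -⅔ ≈ -0.66667)
w*W + h = -6*1 - ⅔ = -6 - ⅔ = -20/3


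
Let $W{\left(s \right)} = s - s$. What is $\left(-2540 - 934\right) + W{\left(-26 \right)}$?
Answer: $-3474$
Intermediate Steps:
$W{\left(s \right)} = 0$
$\left(-2540 - 934\right) + W{\left(-26 \right)} = \left(-2540 - 934\right) + 0 = -3474 + 0 = -3474$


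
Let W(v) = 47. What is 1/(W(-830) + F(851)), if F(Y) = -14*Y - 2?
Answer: -1/11869 ≈ -8.4253e-5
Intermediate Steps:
F(Y) = -2 - 14*Y
1/(W(-830) + F(851)) = 1/(47 + (-2 - 14*851)) = 1/(47 + (-2 - 11914)) = 1/(47 - 11916) = 1/(-11869) = -1/11869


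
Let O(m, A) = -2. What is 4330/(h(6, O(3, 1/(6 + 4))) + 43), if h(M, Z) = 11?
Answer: 2165/27 ≈ 80.185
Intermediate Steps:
4330/(h(6, O(3, 1/(6 + 4))) + 43) = 4330/(11 + 43) = 4330/54 = (1/54)*4330 = 2165/27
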